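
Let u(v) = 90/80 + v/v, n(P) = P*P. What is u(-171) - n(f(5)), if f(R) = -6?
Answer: -271/8 ≈ -33.875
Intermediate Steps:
n(P) = P²
u(v) = 17/8 (u(v) = 90*(1/80) + 1 = 9/8 + 1 = 17/8)
u(-171) - n(f(5)) = 17/8 - 1*(-6)² = 17/8 - 1*36 = 17/8 - 36 = -271/8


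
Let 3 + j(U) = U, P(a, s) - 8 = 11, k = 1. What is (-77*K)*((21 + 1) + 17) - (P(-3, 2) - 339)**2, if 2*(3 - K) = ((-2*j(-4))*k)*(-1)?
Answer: -132430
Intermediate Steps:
P(a, s) = 19 (P(a, s) = 8 + 11 = 19)
j(U) = -3 + U
K = 10 (K = 3 - -2*(-3 - 4)*1*(-1)/2 = 3 - -2*(-7)*1*(-1)/2 = 3 - 14*1*(-1)/2 = 3 - 7*(-1) = 3 - 1/2*(-14) = 3 + 7 = 10)
(-77*K)*((21 + 1) + 17) - (P(-3, 2) - 339)**2 = (-77*10)*((21 + 1) + 17) - (19 - 339)**2 = -770*(22 + 17) - 1*(-320)**2 = -770*39 - 1*102400 = -30030 - 102400 = -132430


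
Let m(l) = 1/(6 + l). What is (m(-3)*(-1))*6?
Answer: -2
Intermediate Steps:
(m(-3)*(-1))*6 = (-1/(6 - 3))*6 = (-1/3)*6 = ((1/3)*(-1))*6 = -1/3*6 = -2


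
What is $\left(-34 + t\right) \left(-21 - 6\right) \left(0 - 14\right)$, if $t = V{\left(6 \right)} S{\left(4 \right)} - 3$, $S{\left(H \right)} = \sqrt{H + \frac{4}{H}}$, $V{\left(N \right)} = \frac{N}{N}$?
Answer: $-13986 + 378 \sqrt{5} \approx -13141.0$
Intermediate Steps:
$V{\left(N \right)} = 1$
$t = -3 + \sqrt{5}$ ($t = 1 \sqrt{4 + \frac{4}{4}} - 3 = 1 \sqrt{4 + 4 \cdot \frac{1}{4}} - 3 = 1 \sqrt{4 + 1} - 3 = 1 \sqrt{5} - 3 = \sqrt{5} - 3 = -3 + \sqrt{5} \approx -0.76393$)
$\left(-34 + t\right) \left(-21 - 6\right) \left(0 - 14\right) = \left(-34 - \left(3 - \sqrt{5}\right)\right) \left(-21 - 6\right) \left(0 - 14\right) = \left(-37 + \sqrt{5}\right) \left(\left(-27\right) \left(-14\right)\right) = \left(-37 + \sqrt{5}\right) 378 = -13986 + 378 \sqrt{5}$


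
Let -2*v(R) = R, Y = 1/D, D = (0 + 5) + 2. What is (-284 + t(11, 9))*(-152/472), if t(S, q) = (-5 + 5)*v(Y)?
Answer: 5396/59 ≈ 91.458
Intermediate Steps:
D = 7 (D = 5 + 2 = 7)
Y = ⅐ (Y = 1/7 = ⅐ ≈ 0.14286)
v(R) = -R/2
t(S, q) = 0 (t(S, q) = (-5 + 5)*(-½*⅐) = 0*(-1/14) = 0)
(-284 + t(11, 9))*(-152/472) = (-284 + 0)*(-152/472) = -(-43168)/472 = -284*(-19/59) = 5396/59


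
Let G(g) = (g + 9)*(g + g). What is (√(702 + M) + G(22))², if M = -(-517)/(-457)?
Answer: (623348 + √146375729)²/208849 ≈ 1.9334e+6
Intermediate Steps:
G(g) = 2*g*(9 + g) (G(g) = (9 + g)*(2*g) = 2*g*(9 + g))
M = -517/457 (M = -(-517)*(-1)/457 = -1*517/457 = -517/457 ≈ -1.1313)
(√(702 + M) + G(22))² = (√(702 - 517/457) + 2*22*(9 + 22))² = (√(320297/457) + 2*22*31)² = (√146375729/457 + 1364)² = (1364 + √146375729/457)²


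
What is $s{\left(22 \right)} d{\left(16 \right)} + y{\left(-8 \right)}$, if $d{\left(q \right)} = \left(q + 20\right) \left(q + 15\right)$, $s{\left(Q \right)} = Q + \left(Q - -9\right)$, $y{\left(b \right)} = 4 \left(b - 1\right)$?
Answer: $59112$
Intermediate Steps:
$y{\left(b \right)} = -4 + 4 b$ ($y{\left(b \right)} = 4 \left(-1 + b\right) = -4 + 4 b$)
$s{\left(Q \right)} = 9 + 2 Q$ ($s{\left(Q \right)} = Q + \left(Q + 9\right) = Q + \left(9 + Q\right) = 9 + 2 Q$)
$d{\left(q \right)} = \left(15 + q\right) \left(20 + q\right)$ ($d{\left(q \right)} = \left(20 + q\right) \left(15 + q\right) = \left(15 + q\right) \left(20 + q\right)$)
$s{\left(22 \right)} d{\left(16 \right)} + y{\left(-8 \right)} = \left(9 + 2 \cdot 22\right) \left(300 + 16^{2} + 35 \cdot 16\right) + \left(-4 + 4 \left(-8\right)\right) = \left(9 + 44\right) \left(300 + 256 + 560\right) - 36 = 53 \cdot 1116 - 36 = 59148 - 36 = 59112$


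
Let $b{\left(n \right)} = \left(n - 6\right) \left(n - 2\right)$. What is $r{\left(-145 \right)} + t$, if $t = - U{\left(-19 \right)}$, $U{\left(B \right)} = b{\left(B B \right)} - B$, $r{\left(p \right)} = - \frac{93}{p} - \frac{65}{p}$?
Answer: $- \frac{18482122}{145} \approx -1.2746 \cdot 10^{5}$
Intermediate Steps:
$b{\left(n \right)} = \left(-6 + n\right) \left(-2 + n\right)$
$r{\left(p \right)} = - \frac{158}{p}$
$U{\left(B \right)} = 12 + B^{4} - B - 8 B^{2}$ ($U{\left(B \right)} = \left(12 + \left(B B\right)^{2} - 8 B B\right) - B = \left(12 + \left(B^{2}\right)^{2} - 8 B^{2}\right) - B = \left(12 + B^{4} - 8 B^{2}\right) - B = 12 + B^{4} - B - 8 B^{2}$)
$t = -127464$ ($t = - (12 + \left(-19\right)^{4} - -19 - 8 \left(-19\right)^{2}) = - (12 + 130321 + 19 - 2888) = \left(-1\right) 127464 = -127464$)
$r{\left(-145 \right)} + t = - \frac{158}{-145} - 127464 = \left(-158\right) \left(- \frac{1}{145}\right) - 127464 = \frac{158}{145} - 127464 = - \frac{18482122}{145}$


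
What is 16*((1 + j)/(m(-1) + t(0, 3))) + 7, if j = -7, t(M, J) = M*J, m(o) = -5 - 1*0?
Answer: 131/5 ≈ 26.200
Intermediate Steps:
m(o) = -5 (m(o) = -5 + 0 = -5)
t(M, J) = J*M
16*((1 + j)/(m(-1) + t(0, 3))) + 7 = 16*((1 - 7)/(-5 + 3*0)) + 7 = 16*(-6/(-5 + 0)) + 7 = 16*(-6/(-5)) + 7 = 16*(-6*(-1/5)) + 7 = 16*(6/5) + 7 = 96/5 + 7 = 131/5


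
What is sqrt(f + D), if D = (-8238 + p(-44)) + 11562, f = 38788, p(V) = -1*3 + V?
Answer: sqrt(42065) ≈ 205.10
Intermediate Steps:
p(V) = -3 + V
D = 3277 (D = (-8238 + (-3 - 44)) + 11562 = (-8238 - 47) + 11562 = -8285 + 11562 = 3277)
sqrt(f + D) = sqrt(38788 + 3277) = sqrt(42065)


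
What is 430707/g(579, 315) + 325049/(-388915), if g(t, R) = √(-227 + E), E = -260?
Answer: -325049/388915 - 430707*I*√487/487 ≈ -0.83578 - 19517.0*I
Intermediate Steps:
g(t, R) = I*√487 (g(t, R) = √(-227 - 260) = √(-487) = I*√487)
430707/g(579, 315) + 325049/(-388915) = 430707/((I*√487)) + 325049/(-388915) = 430707*(-I*√487/487) + 325049*(-1/388915) = -430707*I*√487/487 - 325049/388915 = -325049/388915 - 430707*I*√487/487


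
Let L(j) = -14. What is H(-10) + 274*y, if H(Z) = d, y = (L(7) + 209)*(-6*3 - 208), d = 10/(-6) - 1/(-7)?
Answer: -253578812/21 ≈ -1.2075e+7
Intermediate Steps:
d = -32/21 (d = 10*(-1/6) - 1*(-1/7) = -5/3 + 1/7 = -32/21 ≈ -1.5238)
y = -44070 (y = (-14 + 209)*(-6*3 - 208) = 195*(-18 - 208) = 195*(-226) = -44070)
H(Z) = -32/21
H(-10) + 274*y = -32/21 + 274*(-44070) = -32/21 - 12075180 = -253578812/21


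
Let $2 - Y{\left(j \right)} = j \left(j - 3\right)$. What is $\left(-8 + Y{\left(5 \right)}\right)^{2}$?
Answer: $256$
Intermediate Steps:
$Y{\left(j \right)} = 2 - j \left(-3 + j\right)$ ($Y{\left(j \right)} = 2 - j \left(j - 3\right) = 2 - j \left(-3 + j\right)$)
$\left(-8 + Y{\left(5 \right)}\right)^{2} = \left(-8 + \left(2 - 5^{2} + 3 \cdot 5\right)\right)^{2} = \left(-8 + \left(2 - 25 + 15\right)\right)^{2} = \left(-8 - 8\right)^{2} = \left(-16\right)^{2} = 256$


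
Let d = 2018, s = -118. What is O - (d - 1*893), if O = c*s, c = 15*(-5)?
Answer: 7725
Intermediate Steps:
c = -75
O = 8850 (O = -75*(-118) = 8850)
O - (d - 1*893) = 8850 - (2018 - 1*893) = 8850 - (2018 - 893) = 8850 - 1*1125 = 8850 - 1125 = 7725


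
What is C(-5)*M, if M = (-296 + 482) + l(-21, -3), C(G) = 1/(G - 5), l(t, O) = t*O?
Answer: -249/10 ≈ -24.900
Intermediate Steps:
l(t, O) = O*t
C(G) = 1/(-5 + G)
M = 249 (M = (-296 + 482) - 3*(-21) = 186 + 63 = 249)
C(-5)*M = 249/(-5 - 5) = 249/(-10) = -1/10*249 = -249/10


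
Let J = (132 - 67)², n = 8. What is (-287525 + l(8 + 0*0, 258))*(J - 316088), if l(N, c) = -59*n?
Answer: 89815608411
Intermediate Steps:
J = 4225 (J = 65² = 4225)
l(N, c) = -472 (l(N, c) = -59*8 = -472)
(-287525 + l(8 + 0*0, 258))*(J - 316088) = (-287525 - 472)*(4225 - 316088) = -287997*(-311863) = 89815608411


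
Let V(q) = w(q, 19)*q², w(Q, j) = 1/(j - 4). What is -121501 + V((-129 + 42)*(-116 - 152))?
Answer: 180604447/5 ≈ 3.6121e+7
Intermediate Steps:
w(Q, j) = 1/(-4 + j)
V(q) = q²/15 (V(q) = q²/(-4 + 19) = q²/15)
-121501 + V((-129 + 42)*(-116 - 152)) = -121501 + ((-129 + 42)*(-116 - 152))²/15 = -121501 + (-87*(-268))²/15 = -121501 + (1/15)*23316² = -121501 + (1/15)*543635856 = -121501 + 181211952/5 = 180604447/5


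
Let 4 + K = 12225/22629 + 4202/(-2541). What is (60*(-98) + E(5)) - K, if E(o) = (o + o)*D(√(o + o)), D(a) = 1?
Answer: -10219171877/1742433 ≈ -5864.9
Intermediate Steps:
E(o) = 2*o (E(o) = (o + o)*1 = (2*o)*1 = 2*o)
K = -8909833/1742433 (K = -4 + (12225/22629 + 4202/(-2541)) = -4 + (12225*(1/22629) + 4202*(-1/2541)) = -4 + (4075/7543 - 382/231) = -4 - 1940101/1742433 = -8909833/1742433 ≈ -5.1134)
(60*(-98) + E(5)) - K = (60*(-98) + 2*5) - 1*(-8909833/1742433) = (-5880 + 10) + 8909833/1742433 = -5870 + 8909833/1742433 = -10219171877/1742433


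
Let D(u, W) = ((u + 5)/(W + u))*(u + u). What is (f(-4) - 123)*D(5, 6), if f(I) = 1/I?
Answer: -12325/11 ≈ -1120.5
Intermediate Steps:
D(u, W) = 2*u*(5 + u)/(W + u) (D(u, W) = ((5 + u)/(W + u))*(2*u) = 2*u*(5 + u)/(W + u))
(f(-4) - 123)*D(5, 6) = (1/(-4) - 123)*(2*5*(5 + 5)/(6 + 5)) = (-¼ - 123)*(2*5*10/11) = -493*5*10/(2*11) = -493/4*100/11 = -12325/11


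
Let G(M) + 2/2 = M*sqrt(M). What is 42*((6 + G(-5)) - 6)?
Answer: -42 - 210*I*sqrt(5) ≈ -42.0 - 469.57*I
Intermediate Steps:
G(M) = -1 + M**(3/2) (G(M) = -1 + M*sqrt(M) = -1 + M**(3/2))
42*((6 + G(-5)) - 6) = 42*((6 + (-1 + (-5)**(3/2))) - 6) = 42*((6 + (-1 - 5*I*sqrt(5))) - 6) = 42*((5 - 5*I*sqrt(5)) - 6) = 42*(-1 - 5*I*sqrt(5)) = -42 - 210*I*sqrt(5)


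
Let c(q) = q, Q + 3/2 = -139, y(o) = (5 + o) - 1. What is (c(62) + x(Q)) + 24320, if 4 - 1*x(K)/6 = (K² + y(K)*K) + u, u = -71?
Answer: -208679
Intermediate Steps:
y(o) = 4 + o
Q = -281/2 (Q = -3/2 - 139 = -281/2 ≈ -140.50)
x(K) = 450 - 6*K² - 6*K*(4 + K) (x(K) = 24 - 6*((K² + (4 + K)*K) - 71) = 24 - 6*((K² + K*(4 + K)) - 71) = 24 - 6*(-71 + K² + K*(4 + K)) = 24 + (426 - 6*K² - 6*K*(4 + K)) = 450 - 6*K² - 6*K*(4 + K))
(c(62) + x(Q)) + 24320 = (62 + (450 - 24*(-281/2) - 12*(-281/2)²)) + 24320 = (62 + (450 + 3372 - 12*78961/4)) + 24320 = (62 + (450 + 3372 - 236883)) + 24320 = (62 - 233061) + 24320 = -232999 + 24320 = -208679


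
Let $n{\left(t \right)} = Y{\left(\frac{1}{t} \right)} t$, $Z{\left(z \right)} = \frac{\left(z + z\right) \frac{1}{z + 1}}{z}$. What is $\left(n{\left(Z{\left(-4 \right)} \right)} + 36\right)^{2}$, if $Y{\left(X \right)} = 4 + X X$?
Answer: $\frac{36481}{36} \approx 1013.4$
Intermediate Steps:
$Z{\left(z \right)} = \frac{2}{1 + z}$ ($Z{\left(z \right)} = \frac{2 z \frac{1}{1 + z}}{z} = \frac{2}{1 + z}$)
$Y{\left(X \right)} = 4 + X^{2}$
$n{\left(t \right)} = t \left(4 + \frac{1}{t^{2}}\right)$ ($n{\left(t \right)} = \left(4 + \left(\frac{1}{t}\right)^{2}\right) t = \left(4 + \frac{1}{t^{2}}\right) t = t \left(4 + \frac{1}{t^{2}}\right)$)
$\left(n{\left(Z{\left(-4 \right)} \right)} + 36\right)^{2} = \left(\left(\frac{1}{2 \frac{1}{1 - 4}} + 4 \frac{2}{1 - 4}\right) + 36\right)^{2} = \left(\left(\frac{1}{2 \frac{1}{-3}} + 4 \frac{2}{-3}\right) + 36\right)^{2} = \left(\left(\frac{1}{2 \left(- \frac{1}{3}\right)} + 4 \cdot 2 \left(- \frac{1}{3}\right)\right) + 36\right)^{2} = \left(\left(\frac{1}{- \frac{2}{3}} + 4 \left(- \frac{2}{3}\right)\right) + 36\right)^{2} = \left(\left(- \frac{3}{2} - \frac{8}{3}\right) + 36\right)^{2} = \left(- \frac{25}{6} + 36\right)^{2} = \left(\frac{191}{6}\right)^{2} = \frac{36481}{36}$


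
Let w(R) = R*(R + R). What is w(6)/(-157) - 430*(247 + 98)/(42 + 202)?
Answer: -11654259/19154 ≈ -608.45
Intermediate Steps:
w(R) = 2*R² (w(R) = R*(2*R) = 2*R²)
w(6)/(-157) - 430*(247 + 98)/(42 + 202) = (2*6²)/(-157) - 430*(247 + 98)/(42 + 202) = (2*36)*(-1/157) - 430/(244/345) = 72*(-1/157) - 430/(244*(1/345)) = -72/157 - 430/244/345 = -72/157 - 430*345/244 = -72/157 - 74175/122 = -11654259/19154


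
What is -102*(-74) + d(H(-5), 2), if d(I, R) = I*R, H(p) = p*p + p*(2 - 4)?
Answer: 7618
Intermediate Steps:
H(p) = p² - 2*p (H(p) = p² + p*(-2) = p² - 2*p)
-102*(-74) + d(H(-5), 2) = -102*(-74) - 5*(-2 - 5)*2 = 7548 - 5*(-7)*2 = 7548 + 35*2 = 7548 + 70 = 7618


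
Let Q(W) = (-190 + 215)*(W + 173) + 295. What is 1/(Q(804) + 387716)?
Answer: 1/412436 ≈ 2.4246e-6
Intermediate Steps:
Q(W) = 4620 + 25*W (Q(W) = 25*(173 + W) + 295 = (4325 + 25*W) + 295 = 4620 + 25*W)
1/(Q(804) + 387716) = 1/((4620 + 25*804) + 387716) = 1/((4620 + 20100) + 387716) = 1/(24720 + 387716) = 1/412436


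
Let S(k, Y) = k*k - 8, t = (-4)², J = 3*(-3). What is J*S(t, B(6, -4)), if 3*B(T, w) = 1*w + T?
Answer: -2232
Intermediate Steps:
J = -9
B(T, w) = T/3 + w/3 (B(T, w) = (1*w + T)/3 = (w + T)/3 = (T + w)/3 = T/3 + w/3)
t = 16
S(k, Y) = -8 + k² (S(k, Y) = k² - 8 = -8 + k²)
J*S(t, B(6, -4)) = -9*(-8 + 16²) = -9*(-8 + 256) = -9*248 = -2232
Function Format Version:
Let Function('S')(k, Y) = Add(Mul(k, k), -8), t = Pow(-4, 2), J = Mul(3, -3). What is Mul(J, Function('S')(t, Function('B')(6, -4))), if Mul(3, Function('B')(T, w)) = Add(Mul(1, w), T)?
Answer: -2232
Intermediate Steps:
J = -9
Function('B')(T, w) = Add(Mul(Rational(1, 3), T), Mul(Rational(1, 3), w)) (Function('B')(T, w) = Mul(Rational(1, 3), Add(Mul(1, w), T)) = Mul(Rational(1, 3), Add(w, T)) = Mul(Rational(1, 3), Add(T, w)) = Add(Mul(Rational(1, 3), T), Mul(Rational(1, 3), w)))
t = 16
Function('S')(k, Y) = Add(-8, Pow(k, 2)) (Function('S')(k, Y) = Add(Pow(k, 2), -8) = Add(-8, Pow(k, 2)))
Mul(J, Function('S')(t, Function('B')(6, -4))) = Mul(-9, Add(-8, Pow(16, 2))) = Mul(-9, Add(-8, 256)) = Mul(-9, 248) = -2232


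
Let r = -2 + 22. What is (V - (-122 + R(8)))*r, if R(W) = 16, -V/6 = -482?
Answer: 59960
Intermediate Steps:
V = 2892 (V = -6*(-482) = 2892)
r = 20
(V - (-122 + R(8)))*r = (2892 - (-122 + 16))*20 = (2892 - 1*(-106))*20 = (2892 + 106)*20 = 2998*20 = 59960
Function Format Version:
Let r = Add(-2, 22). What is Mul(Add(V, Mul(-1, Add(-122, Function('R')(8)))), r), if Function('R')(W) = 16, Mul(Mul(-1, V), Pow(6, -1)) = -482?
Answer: 59960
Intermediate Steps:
V = 2892 (V = Mul(-6, -482) = 2892)
r = 20
Mul(Add(V, Mul(-1, Add(-122, Function('R')(8)))), r) = Mul(Add(2892, Mul(-1, Add(-122, 16))), 20) = Mul(Add(2892, Mul(-1, -106)), 20) = Mul(Add(2892, 106), 20) = Mul(2998, 20) = 59960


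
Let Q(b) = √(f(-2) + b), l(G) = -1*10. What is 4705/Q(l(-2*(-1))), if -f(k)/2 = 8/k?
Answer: -4705*I*√2/2 ≈ -3326.9*I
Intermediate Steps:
f(k) = -16/k
l(G) = -10
Q(b) = √(8 + b) (Q(b) = √(-16/(-2) + b) = √(-16*(-½) + b) = √(8 + b))
4705/Q(l(-2*(-1))) = 4705/(√(8 - 10)) = 4705/(√(-2)) = 4705/((I*√2)) = 4705*(-I*√2/2) = -4705*I*√2/2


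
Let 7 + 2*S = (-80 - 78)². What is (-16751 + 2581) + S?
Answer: -3383/2 ≈ -1691.5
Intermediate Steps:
S = 24957/2 (S = -7/2 + (-80 - 78)²/2 = -7/2 + (½)*(-158)² = -7/2 + (½)*24964 = -7/2 + 12482 = 24957/2 ≈ 12479.)
(-16751 + 2581) + S = (-16751 + 2581) + 24957/2 = -14170 + 24957/2 = -3383/2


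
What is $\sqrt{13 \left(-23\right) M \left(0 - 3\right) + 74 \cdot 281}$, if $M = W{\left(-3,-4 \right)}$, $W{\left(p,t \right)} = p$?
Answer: $\sqrt{18103} \approx 134.55$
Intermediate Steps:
$M = -3$
$\sqrt{13 \left(-23\right) M \left(0 - 3\right) + 74 \cdot 281} = \sqrt{13 \left(-23\right) \left(- 3 \left(0 - 3\right)\right) + 74 \cdot 281} = \sqrt{- 299 \left(\left(-3\right) \left(-3\right)\right) + 20794} = \sqrt{\left(-299\right) 9 + 20794} = \sqrt{-2691 + 20794} = \sqrt{18103}$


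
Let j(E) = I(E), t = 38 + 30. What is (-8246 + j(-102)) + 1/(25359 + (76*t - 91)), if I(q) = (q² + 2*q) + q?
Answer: 56367473/30436 ≈ 1852.0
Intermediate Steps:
t = 68
I(q) = q² + 3*q
j(E) = E*(3 + E)
(-8246 + j(-102)) + 1/(25359 + (76*t - 91)) = (-8246 - 102*(3 - 102)) + 1/(25359 + (76*68 - 91)) = (-8246 - 102*(-99)) + 1/(25359 + (5168 - 91)) = (-8246 + 10098) + 1/(25359 + 5077) = 1852 + 1/30436 = 56367473/30436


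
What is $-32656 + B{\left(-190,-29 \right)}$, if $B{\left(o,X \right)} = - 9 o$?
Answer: $-30946$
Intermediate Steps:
$-32656 + B{\left(-190,-29 \right)} = -32656 - -1710 = -32656 + 1710 = -30946$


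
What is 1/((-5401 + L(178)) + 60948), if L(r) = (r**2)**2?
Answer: 1/1003931403 ≈ 9.9608e-10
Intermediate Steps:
L(r) = r**4
1/((-5401 + L(178)) + 60948) = 1/((-5401 + 178**4) + 60948) = 1/((-5401 + 1003875856) + 60948) = 1/(1003870455 + 60948) = 1/1003931403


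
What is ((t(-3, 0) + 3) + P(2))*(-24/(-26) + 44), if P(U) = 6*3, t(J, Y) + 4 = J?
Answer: 8176/13 ≈ 628.92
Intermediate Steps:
t(J, Y) = -4 + J
P(U) = 18
((t(-3, 0) + 3) + P(2))*(-24/(-26) + 44) = (((-4 - 3) + 3) + 18)*(-24/(-26) + 44) = ((-7 + 3) + 18)*(-24*(-1/26) + 44) = (-4 + 18)*(12/13 + 44) = 14*(584/13) = 8176/13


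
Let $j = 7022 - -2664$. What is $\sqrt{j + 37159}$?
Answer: $3 \sqrt{5205} \approx 216.44$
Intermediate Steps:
$j = 9686$ ($j = 7022 + 2664 = 9686$)
$\sqrt{j + 37159} = \sqrt{9686 + 37159} = \sqrt{46845} = 3 \sqrt{5205}$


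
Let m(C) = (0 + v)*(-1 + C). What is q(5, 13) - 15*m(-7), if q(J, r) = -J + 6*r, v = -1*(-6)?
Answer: 793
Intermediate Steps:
v = 6
m(C) = -6 + 6*C (m(C) = (0 + 6)*(-1 + C) = 6*(-1 + C) = -6 + 6*C)
q(5, 13) - 15*m(-7) = (-1*5 + 6*13) - 15*(-6 + 6*(-7)) = (-5 + 78) - 15*(-6 - 42) = 73 - 15*(-48) = 73 + 720 = 793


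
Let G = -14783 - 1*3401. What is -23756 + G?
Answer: -41940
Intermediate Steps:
G = -18184 (G = -14783 - 3401 = -18184)
-23756 + G = -23756 - 18184 = -41940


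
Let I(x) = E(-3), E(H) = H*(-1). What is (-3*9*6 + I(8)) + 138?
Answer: -21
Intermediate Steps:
E(H) = -H
I(x) = 3 (I(x) = -1*(-3) = 3)
(-3*9*6 + I(8)) + 138 = (-3*9*6 + 3) + 138 = (-27*6 + 3) + 138 = (-162 + 3) + 138 = -159 + 138 = -21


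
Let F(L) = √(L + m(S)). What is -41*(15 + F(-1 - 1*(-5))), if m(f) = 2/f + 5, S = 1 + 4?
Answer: -615 - 41*√235/5 ≈ -740.70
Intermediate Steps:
S = 5
m(f) = 5 + 2/f
F(L) = √(27/5 + L) (F(L) = √(L + (5 + 2/5)) = √(L + (5 + 2*(⅕))) = √(L + (5 + ⅖)) = √(L + 27/5) = √(27/5 + L))
-41*(15 + F(-1 - 1*(-5))) = -41*(15 + √(135 + 25*(-1 - 1*(-5)))/5) = -41*(15 + √(135 + 25*(-1 + 5))/5) = -41*(15 + √(135 + 25*4)/5) = -41*(15 + √(135 + 100)/5) = -41*(15 + √235/5) = -615 - 41*√235/5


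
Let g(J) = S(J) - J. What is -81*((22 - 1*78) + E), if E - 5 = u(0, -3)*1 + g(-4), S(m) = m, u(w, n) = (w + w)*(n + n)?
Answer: 4131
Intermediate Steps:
u(w, n) = 4*n*w (u(w, n) = (2*w)*(2*n) = 4*n*w)
g(J) = 0 (g(J) = J - J = 0)
E = 5 (E = 5 + ((4*(-3)*0)*1 + 0) = 5 + (0*1 + 0) = 5 + (0 + 0) = 5 + 0 = 5)
-81*((22 - 1*78) + E) = -81*((22 - 1*78) + 5) = -81*((22 - 78) + 5) = -81*(-56 + 5) = -81*(-51) = 4131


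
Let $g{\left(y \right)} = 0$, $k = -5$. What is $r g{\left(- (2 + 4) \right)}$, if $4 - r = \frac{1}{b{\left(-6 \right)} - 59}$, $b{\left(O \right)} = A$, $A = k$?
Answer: $0$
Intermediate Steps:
$A = -5$
$b{\left(O \right)} = -5$
$r = \frac{257}{64}$ ($r = 4 - \frac{1}{-5 - 59} = 4 - \frac{1}{-64} = 4 - - \frac{1}{64} = 4 + \frac{1}{64} = \frac{257}{64} \approx 4.0156$)
$r g{\left(- (2 + 4) \right)} = \frac{257}{64} \cdot 0 = 0$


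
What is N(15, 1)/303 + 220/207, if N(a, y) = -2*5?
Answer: 21530/20907 ≈ 1.0298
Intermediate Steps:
N(a, y) = -10
N(15, 1)/303 + 220/207 = -10/303 + 220/207 = 21530/20907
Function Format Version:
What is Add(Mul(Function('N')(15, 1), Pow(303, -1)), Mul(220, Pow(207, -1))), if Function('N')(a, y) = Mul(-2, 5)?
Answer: Rational(21530, 20907) ≈ 1.0298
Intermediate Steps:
Function('N')(a, y) = -10
Add(Mul(Function('N')(15, 1), Pow(303, -1)), Mul(220, Pow(207, -1))) = Add(Mul(-10, Pow(303, -1)), Mul(220, Pow(207, -1))) = Add(Mul(-10, Rational(1, 303)), Mul(220, Rational(1, 207))) = Add(Rational(-10, 303), Rational(220, 207)) = Rational(21530, 20907)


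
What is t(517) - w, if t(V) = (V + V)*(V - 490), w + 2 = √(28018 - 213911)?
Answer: 27920 - I*√185893 ≈ 27920.0 - 431.15*I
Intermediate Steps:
w = -2 + I*√185893 (w = -2 + √(28018 - 213911) = -2 + √(-185893) = -2 + I*√185893 ≈ -2.0 + 431.15*I)
t(V) = 2*V*(-490 + V) (t(V) = (2*V)*(-490 + V) = 2*V*(-490 + V))
t(517) - w = 2*517*(-490 + 517) - (-2 + I*√185893) = 2*517*27 + (2 - I*√185893) = 27918 + (2 - I*√185893) = 27920 - I*√185893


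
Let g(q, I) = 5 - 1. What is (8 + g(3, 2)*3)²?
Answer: 400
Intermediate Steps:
g(q, I) = 4
(8 + g(3, 2)*3)² = (8 + 4*3)² = (8 + 12)² = 20² = 400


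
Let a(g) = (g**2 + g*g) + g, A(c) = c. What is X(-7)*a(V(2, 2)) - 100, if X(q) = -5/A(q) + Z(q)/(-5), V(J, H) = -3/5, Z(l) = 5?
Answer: -17506/175 ≈ -100.03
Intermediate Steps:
V(J, H) = -3/5 (V(J, H) = -3*1/5 = -3/5)
X(q) = -1 - 5/q (X(q) = -5/q + 5/(-5) = -5/q + 5*(-1/5) = -5/q - 1 = -1 - 5/q)
a(g) = g + 2*g**2 (a(g) = (g**2 + g**2) + g = 2*g**2 + g = g + 2*g**2)
X(-7)*a(V(2, 2)) - 100 = ((-5 - 1*(-7))/(-7))*(-3*(1 + 2*(-3/5))/5) - 100 = (-(-5 + 7)/7)*(-3*(1 - 6/5)/5) - 100 = (-1/7*2)*(-3/5*(-1/5)) - 100 = -2/7*3/25 - 100 = -6/175 - 100 = -17506/175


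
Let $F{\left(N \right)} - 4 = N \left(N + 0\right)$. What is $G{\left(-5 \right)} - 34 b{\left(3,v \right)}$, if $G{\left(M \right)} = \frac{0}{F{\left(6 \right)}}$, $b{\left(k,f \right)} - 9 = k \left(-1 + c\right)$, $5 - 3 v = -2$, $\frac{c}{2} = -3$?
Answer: $408$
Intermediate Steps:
$c = -6$ ($c = 2 \left(-3\right) = -6$)
$v = \frac{7}{3}$ ($v = \frac{5}{3} - - \frac{2}{3} = \frac{5}{3} + \frac{2}{3} = \frac{7}{3} \approx 2.3333$)
$F{\left(N \right)} = 4 + N^{2}$ ($F{\left(N \right)} = 4 + N \left(N + 0\right) = 4 + N N = 4 + N^{2}$)
$b{\left(k,f \right)} = 9 - 7 k$ ($b{\left(k,f \right)} = 9 + k \left(-1 - 6\right) = 9 + k \left(-7\right) = 9 - 7 k$)
$G{\left(M \right)} = 0$ ($G{\left(M \right)} = \frac{0}{4 + 6^{2}} = \frac{0}{4 + 36} = \frac{0}{40} = 0 \cdot \frac{1}{40} = 0$)
$G{\left(-5 \right)} - 34 b{\left(3,v \right)} = 0 - 34 \left(9 - 21\right) = 0 - -408 = 0 + 408 = 408$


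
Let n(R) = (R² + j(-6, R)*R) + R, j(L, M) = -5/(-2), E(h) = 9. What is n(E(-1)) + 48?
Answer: 321/2 ≈ 160.50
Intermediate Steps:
j(L, M) = 5/2 (j(L, M) = -5*(-½) = 5/2)
n(R) = R² + 7*R/2 (n(R) = (R² + 5*R/2) + R = R² + 7*R/2)
n(E(-1)) + 48 = (½)*9*(7 + 2*9) + 48 = (½)*9*(7 + 18) + 48 = (½)*9*25 + 48 = 225/2 + 48 = 321/2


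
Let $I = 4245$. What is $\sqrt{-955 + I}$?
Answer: $\sqrt{3290} \approx 57.359$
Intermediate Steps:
$\sqrt{-955 + I} = \sqrt{-955 + 4245} = \sqrt{3290}$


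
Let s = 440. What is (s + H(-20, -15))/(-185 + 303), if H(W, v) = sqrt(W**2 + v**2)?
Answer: 465/118 ≈ 3.9407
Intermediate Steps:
(s + H(-20, -15))/(-185 + 303) = (440 + sqrt((-20)**2 + (-15)**2))/(-185 + 303) = (440 + sqrt(400 + 225))/118 = (440 + sqrt(625))*(1/118) = (440 + 25)*(1/118) = 465*(1/118) = 465/118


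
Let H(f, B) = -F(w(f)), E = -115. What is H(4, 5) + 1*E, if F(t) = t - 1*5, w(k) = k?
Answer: -114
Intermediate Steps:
F(t) = -5 + t (F(t) = t - 5 = -5 + t)
H(f, B) = 5 - f (H(f, B) = -(-5 + f) = 5 - f)
H(4, 5) + 1*E = (5 - 1*4) + 1*(-115) = (5 - 4) - 115 = 1 - 115 = -114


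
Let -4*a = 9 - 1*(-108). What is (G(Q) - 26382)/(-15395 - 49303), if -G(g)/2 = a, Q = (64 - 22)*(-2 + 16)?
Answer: 17549/43132 ≈ 0.40687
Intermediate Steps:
Q = 588 (Q = 42*14 = 588)
a = -117/4 (a = -(9 - 1*(-108))/4 = -(9 + 108)/4 = -¼*117 = -117/4 ≈ -29.250)
G(g) = 117/2 (G(g) = -2*(-117/4) = 117/2)
(G(Q) - 26382)/(-15395 - 49303) = (117/2 - 26382)/(-15395 - 49303) = -52647/2/(-64698) = -52647/2*(-1/64698) = 17549/43132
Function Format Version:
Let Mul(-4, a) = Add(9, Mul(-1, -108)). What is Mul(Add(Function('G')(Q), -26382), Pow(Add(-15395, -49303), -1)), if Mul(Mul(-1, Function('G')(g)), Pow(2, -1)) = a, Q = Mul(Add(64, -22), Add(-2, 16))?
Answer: Rational(17549, 43132) ≈ 0.40687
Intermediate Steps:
Q = 588 (Q = Mul(42, 14) = 588)
a = Rational(-117, 4) (a = Mul(Rational(-1, 4), Add(9, Mul(-1, -108))) = Mul(Rational(-1, 4), Add(9, 108)) = Mul(Rational(-1, 4), 117) = Rational(-117, 4) ≈ -29.250)
Function('G')(g) = Rational(117, 2) (Function('G')(g) = Mul(-2, Rational(-117, 4)) = Rational(117, 2))
Mul(Add(Function('G')(Q), -26382), Pow(Add(-15395, -49303), -1)) = Mul(Add(Rational(117, 2), -26382), Pow(Add(-15395, -49303), -1)) = Mul(Rational(-52647, 2), Pow(-64698, -1)) = Mul(Rational(-52647, 2), Rational(-1, 64698)) = Rational(17549, 43132)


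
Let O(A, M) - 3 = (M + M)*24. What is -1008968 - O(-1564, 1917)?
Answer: -1100987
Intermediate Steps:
O(A, M) = 3 + 48*M (O(A, M) = 3 + (M + M)*24 = 3 + (2*M)*24 = 3 + 48*M)
-1008968 - O(-1564, 1917) = -1008968 - (3 + 48*1917) = -1008968 - (3 + 92016) = -1008968 - 1*92019 = -1008968 - 92019 = -1100987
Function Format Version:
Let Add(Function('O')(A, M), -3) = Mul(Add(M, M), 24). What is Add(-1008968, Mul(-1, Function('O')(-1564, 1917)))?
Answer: -1100987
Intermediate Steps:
Function('O')(A, M) = Add(3, Mul(48, M)) (Function('O')(A, M) = Add(3, Mul(Add(M, M), 24)) = Add(3, Mul(Mul(2, M), 24)) = Add(3, Mul(48, M)))
Add(-1008968, Mul(-1, Function('O')(-1564, 1917))) = Add(-1008968, Mul(-1, Add(3, Mul(48, 1917)))) = Add(-1008968, Mul(-1, Add(3, 92016))) = Add(-1008968, Mul(-1, 92019)) = Add(-1008968, -92019) = -1100987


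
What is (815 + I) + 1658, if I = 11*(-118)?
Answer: 1175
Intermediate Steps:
I = -1298
(815 + I) + 1658 = (815 - 1298) + 1658 = -483 + 1658 = 1175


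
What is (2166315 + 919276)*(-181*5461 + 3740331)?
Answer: 8491207016990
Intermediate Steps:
(2166315 + 919276)*(-181*5461 + 3740331) = 3085591*(-988441 + 3740331) = 3085591*2751890 = 8491207016990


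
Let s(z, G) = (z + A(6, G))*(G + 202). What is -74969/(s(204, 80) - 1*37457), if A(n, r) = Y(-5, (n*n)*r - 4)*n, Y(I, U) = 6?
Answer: -74969/30223 ≈ -2.4805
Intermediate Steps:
A(n, r) = 6*n
s(z, G) = (36 + z)*(202 + G) (s(z, G) = (z + 6*6)*(G + 202) = (z + 36)*(202 + G) = (36 + z)*(202 + G))
-74969/(s(204, 80) - 1*37457) = -74969/((7272 + 36*80 + 202*204 + 80*204) - 1*37457) = -74969/((7272 + 2880 + 41208 + 16320) - 37457) = -74969/(67680 - 37457) = -74969/30223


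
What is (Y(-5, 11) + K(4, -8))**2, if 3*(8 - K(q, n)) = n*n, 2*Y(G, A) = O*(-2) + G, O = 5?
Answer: 15625/36 ≈ 434.03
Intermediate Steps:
Y(G, A) = -5 + G/2 (Y(G, A) = (5*(-2) + G)/2 = (-10 + G)/2 = -5 + G/2)
K(q, n) = 8 - n**2/3 (K(q, n) = 8 - n*n/3 = 8 - n**2/3)
(Y(-5, 11) + K(4, -8))**2 = ((-5 + (1/2)*(-5)) + (8 - 1/3*(-8)**2))**2 = ((-5 - 5/2) + (8 - 1/3*64))**2 = (-15/2 + (8 - 64/3))**2 = (-15/2 - 40/3)**2 = (-125/6)**2 = 15625/36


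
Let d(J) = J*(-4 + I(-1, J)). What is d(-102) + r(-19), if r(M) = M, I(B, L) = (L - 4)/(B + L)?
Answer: 29255/103 ≈ 284.03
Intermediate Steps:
I(B, L) = (-4 + L)/(B + L)
d(J) = J*(-4 + (-4 + J)/(-1 + J))
d(-102) + r(-19) = -3*(-102)²/(-1 - 102) - 19 = -3*10404/(-103) - 19 = -3*10404*(-1/103) - 19 = 31212/103 - 19 = 29255/103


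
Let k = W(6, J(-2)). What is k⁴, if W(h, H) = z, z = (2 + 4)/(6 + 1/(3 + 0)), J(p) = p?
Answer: 104976/130321 ≈ 0.80552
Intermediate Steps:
z = 18/19 (z = 6/(6 + 1/3) = 6/(6 + ⅓) = 6/(19/3) = 6*(3/19) = 18/19 ≈ 0.94737)
W(h, H) = 18/19
k = 18/19 ≈ 0.94737
k⁴ = (18/19)⁴ = 104976/130321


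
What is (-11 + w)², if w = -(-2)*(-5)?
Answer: 441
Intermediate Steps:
w = -10 (w = -1*10 = -10)
(-11 + w)² = (-11 - 10)² = (-21)² = 441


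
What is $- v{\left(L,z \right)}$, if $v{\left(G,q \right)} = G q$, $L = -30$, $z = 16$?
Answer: $480$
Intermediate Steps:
$- v{\left(L,z \right)} = - \left(-30\right) 16 = \left(-1\right) \left(-480\right) = 480$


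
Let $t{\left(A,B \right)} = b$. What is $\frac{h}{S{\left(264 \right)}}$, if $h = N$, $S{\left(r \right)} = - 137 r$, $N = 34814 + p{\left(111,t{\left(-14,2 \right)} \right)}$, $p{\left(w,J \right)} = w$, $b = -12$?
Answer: $- \frac{3175}{3288} \approx -0.96563$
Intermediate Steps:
$t{\left(A,B \right)} = -12$
$N = 34925$ ($N = 34814 + 111 = 34925$)
$h = 34925$
$\frac{h}{S{\left(264 \right)}} = \frac{34925}{\left(-137\right) 264} = \frac{34925}{-36168} = 34925 \left(- \frac{1}{36168}\right) = - \frac{3175}{3288}$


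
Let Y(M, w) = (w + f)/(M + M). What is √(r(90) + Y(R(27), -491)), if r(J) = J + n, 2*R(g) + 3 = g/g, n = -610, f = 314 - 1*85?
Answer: I*√389 ≈ 19.723*I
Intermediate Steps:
f = 229 (f = 314 - 85 = 229)
R(g) = -1 (R(g) = -3/2 + (g/g)/2 = -3/2 + (½)*1 = -3/2 + ½ = -1)
Y(M, w) = (229 + w)/(2*M) (Y(M, w) = (w + 229)/(M + M) = (229 + w)/((2*M)) = (229 + w)*(1/(2*M)) = (229 + w)/(2*M))
r(J) = -610 + J (r(J) = J - 610 = -610 + J)
√(r(90) + Y(R(27), -491)) = √((-610 + 90) + (½)*(229 - 491)/(-1)) = √(-520 + (½)*(-1)*(-262)) = √(-520 + 131) = √(-389) = I*√389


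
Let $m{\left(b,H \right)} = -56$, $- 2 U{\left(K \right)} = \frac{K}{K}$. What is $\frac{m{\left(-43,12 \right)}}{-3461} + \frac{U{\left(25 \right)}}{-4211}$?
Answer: $\frac{475093}{29148542} \approx 0.016299$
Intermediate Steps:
$U{\left(K \right)} = - \frac{1}{2}$ ($U{\left(K \right)} = - \frac{K \frac{1}{K}}{2} = \left(- \frac{1}{2}\right) 1 = - \frac{1}{2}$)
$\frac{m{\left(-43,12 \right)}}{-3461} + \frac{U{\left(25 \right)}}{-4211} = - \frac{56}{-3461} - \frac{1}{2 \left(-4211\right)} = \left(-56\right) \left(- \frac{1}{3461}\right) - - \frac{1}{8422} = \frac{56}{3461} + \frac{1}{8422} = \frac{475093}{29148542}$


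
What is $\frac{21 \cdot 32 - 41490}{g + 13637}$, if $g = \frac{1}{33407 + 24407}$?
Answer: $- \frac{786617284}{262803173} \approx -2.9932$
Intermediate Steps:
$g = \frac{1}{57814} \approx 1.7297 \cdot 10^{-5}$
$\frac{21 \cdot 32 - 41490}{g + 13637} = \frac{21 \cdot 32 - 41490}{\frac{1}{57814} + 13637} = \frac{672 - 41490}{\frac{788409519}{57814}} = \left(-40818\right) \frac{57814}{788409519} = - \frac{786617284}{262803173}$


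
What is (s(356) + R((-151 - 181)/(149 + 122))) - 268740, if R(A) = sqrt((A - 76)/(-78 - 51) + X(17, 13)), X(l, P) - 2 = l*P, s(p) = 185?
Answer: -268555 + sqrt(30362998535)/11653 ≈ -2.6854e+5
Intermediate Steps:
X(l, P) = 2 + P*l (X(l, P) = 2 + l*P = 2 + P*l)
R(A) = sqrt(28843/129 - A/129) (R(A) = sqrt((A - 76)/(-78 - 51) + (2 + 13*17)) = sqrt((-76 + A)/(-129) + (2 + 221)) = sqrt((-76 + A)*(-1/129) + 223) = sqrt((76/129 - A/129) + 223) = sqrt(28843/129 - A/129))
(s(356) + R((-151 - 181)/(149 + 122))) - 268740 = (185 + sqrt(3720747 - 129*(-151 - 181)/(149 + 122))/129) - 268740 = (185 + sqrt(3720747 - (-42828)/271)/129) - 268740 = (185 + sqrt(3720747 - 129*(-332/271))/129) - 268740 = (185 + sqrt(3720747 + 42828/271)/129) - 268740 = (185 + sqrt(1008365265/271)/129) - 268740 = (185 + (3*sqrt(30362998535)/271)/129) - 268740 = (185 + sqrt(30362998535)/11653) - 268740 = -268555 + sqrt(30362998535)/11653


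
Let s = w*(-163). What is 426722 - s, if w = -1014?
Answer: 261440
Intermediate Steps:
s = 165282 (s = -1014*(-163) = 165282)
426722 - s = 426722 - 1*165282 = 426722 - 165282 = 261440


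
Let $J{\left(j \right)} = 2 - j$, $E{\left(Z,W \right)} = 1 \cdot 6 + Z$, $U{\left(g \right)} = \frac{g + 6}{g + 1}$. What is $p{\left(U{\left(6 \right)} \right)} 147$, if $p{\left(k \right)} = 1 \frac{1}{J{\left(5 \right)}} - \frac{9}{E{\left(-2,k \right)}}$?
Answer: $- \frac{1519}{4} \approx -379.75$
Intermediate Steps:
$U{\left(g \right)} = \frac{6 + g}{1 + g}$
$E{\left(Z,W \right)} = 6 + Z$
$p{\left(k \right)} = - \frac{31}{12}$ ($p{\left(k \right)} = 1 \frac{1}{2 - 5} - \frac{9}{6 - 2} = 1 \frac{1}{2 - 5} - \frac{9}{4} = 1 \frac{1}{-3} - \frac{9}{4} = 1 \left(- \frac{1}{3}\right) - \frac{9}{4} = - \frac{1}{3} - \frac{9}{4} = - \frac{31}{12}$)
$p{\left(U{\left(6 \right)} \right)} 147 = \left(- \frac{31}{12}\right) 147 = - \frac{1519}{4}$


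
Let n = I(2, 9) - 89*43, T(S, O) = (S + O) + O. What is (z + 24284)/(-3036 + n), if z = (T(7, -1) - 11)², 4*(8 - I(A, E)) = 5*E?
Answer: -19456/5493 ≈ -3.5420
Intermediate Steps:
I(A, E) = 8 - 5*E/4
T(S, O) = S + 2*O (T(S, O) = (O + S) + O = S + 2*O)
z = 36 (z = ((7 + 2*(-1)) - 11)² = ((7 - 2) - 11)² = (5 - 11)² = (-6)² = 36)
n = -15321/4 (n = (8 - 5/4*9) - 89*43 = (8 - 45/4) - 3827 = -13/4 - 3827 = -15321/4 ≈ -3830.3)
(z + 24284)/(-3036 + n) = (36 + 24284)/(-3036 - 15321/4) = 24320/(-27465/4) = 24320*(-4/27465) = -19456/5493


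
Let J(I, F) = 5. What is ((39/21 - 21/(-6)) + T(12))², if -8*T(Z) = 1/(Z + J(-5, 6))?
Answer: 25938649/906304 ≈ 28.620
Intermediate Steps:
T(Z) = -1/(8*(5 + Z)) (T(Z) = -1/(8*(Z + 5)) = -1/(8*(5 + Z)))
((39/21 - 21/(-6)) + T(12))² = ((39/21 - 21/(-6)) - 1/(40 + 8*12))² = ((39*(1/21) - 21*(-⅙)) - 1/(40 + 96))² = ((13/7 + 7/2) - 1/136)² = (75/14 - 1*1/136)² = (75/14 - 1/136)² = (5093/952)² = 25938649/906304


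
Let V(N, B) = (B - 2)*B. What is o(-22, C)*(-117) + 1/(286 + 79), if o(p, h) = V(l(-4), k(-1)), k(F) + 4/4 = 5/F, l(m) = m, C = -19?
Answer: -2049839/365 ≈ -5616.0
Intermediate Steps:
k(F) = -1 + 5/F
V(N, B) = B*(-2 + B) (V(N, B) = (-2 + B)*B = B*(-2 + B))
o(p, h) = 48 (o(p, h) = ((5 - 1*(-1))/(-1))*(-2 + (5 - 1*(-1))/(-1)) = (-(5 + 1))*(-2 - (5 + 1)) = (-1*6)*(-2 - 1*6) = -6*(-2 - 6) = -6*(-8) = 48)
o(-22, C)*(-117) + 1/(286 + 79) = 48*(-117) + 1/(286 + 79) = -5616 + 1/365 = -2049839/365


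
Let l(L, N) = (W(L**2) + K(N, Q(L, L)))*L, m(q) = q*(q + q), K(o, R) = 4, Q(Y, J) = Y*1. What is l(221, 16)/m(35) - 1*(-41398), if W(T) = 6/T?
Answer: 320216321/7735 ≈ 41398.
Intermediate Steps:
Q(Y, J) = Y
m(q) = 2*q**2 (m(q) = q*(2*q) = 2*q**2)
l(L, N) = L*(4 + 6/L**2) (l(L, N) = (6/(L**2) + 4)*L = (6/L**2 + 4)*L = (4 + 6/L**2)*L = L*(4 + 6/L**2))
l(221, 16)/m(35) - 1*(-41398) = (4*221 + 6/221)/((2*35**2)) - 1*(-41398) = (884 + 6*(1/221))/((2*1225)) + 41398 = (884 + 6/221)/2450 + 41398 = (195370/221)*(1/2450) + 41398 = 2791/7735 + 41398 = 320216321/7735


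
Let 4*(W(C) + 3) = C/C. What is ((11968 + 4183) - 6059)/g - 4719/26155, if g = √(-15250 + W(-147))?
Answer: -4719/26155 - 6728*I*√6779/6779 ≈ -0.18042 - 81.715*I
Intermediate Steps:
W(C) = -11/4 (W(C) = -3 + (C/C)/4 = -3 + (¼)*1 = -3 + ¼ = -11/4)
g = 3*I*√6779/2 (g = √(-15250 - 11/4) = √(-61011/4) = 3*I*√6779/2 ≈ 123.5*I)
((11968 + 4183) - 6059)/g - 4719/26155 = ((11968 + 4183) - 6059)/((3*I*√6779/2)) - 4719/26155 = (16151 - 6059)*(-2*I*√6779/20337) - 4719*1/26155 = 10092*(-2*I*√6779/20337) - 4719/26155 = -6728*I*√6779/6779 - 4719/26155 = -4719/26155 - 6728*I*√6779/6779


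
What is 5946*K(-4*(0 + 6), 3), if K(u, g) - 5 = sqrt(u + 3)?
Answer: 29730 + 5946*I*sqrt(21) ≈ 29730.0 + 27248.0*I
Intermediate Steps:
K(u, g) = 5 + sqrt(3 + u) (K(u, g) = 5 + sqrt(u + 3) = 5 + sqrt(3 + u))
5946*K(-4*(0 + 6), 3) = 5946*(5 + sqrt(3 - 4*(0 + 6))) = 5946*(5 + sqrt(3 - 4*6)) = 5946*(5 + sqrt(3 - 24)) = 5946*(5 + sqrt(-21)) = 5946*(5 + I*sqrt(21)) = 29730 + 5946*I*sqrt(21)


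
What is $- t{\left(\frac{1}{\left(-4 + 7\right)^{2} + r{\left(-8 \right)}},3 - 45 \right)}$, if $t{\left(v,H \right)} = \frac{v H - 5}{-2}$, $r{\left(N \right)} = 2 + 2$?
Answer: $- \frac{107}{26} \approx -4.1154$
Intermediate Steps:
$r{\left(N \right)} = 4$
$t{\left(v,H \right)} = \frac{5}{2} - \frac{H v}{2}$ ($t{\left(v,H \right)} = \left(H v - 5\right) \left(- \frac{1}{2}\right) = \left(-5 + H v\right) \left(- \frac{1}{2}\right) = \frac{5}{2} - \frac{H v}{2}$)
$- t{\left(\frac{1}{\left(-4 + 7\right)^{2} + r{\left(-8 \right)}},3 - 45 \right)} = - (\frac{5}{2} - \frac{3 - 45}{2 \left(\left(-4 + 7\right)^{2} + 4\right)}) = - (\frac{5}{2} - - \frac{21}{3^{2} + 4}) = - (\frac{5}{2} - - \frac{21}{9 + 4}) = - (\frac{5}{2} - - \frac{21}{13}) = - (\frac{5}{2} - \left(-21\right) \frac{1}{13}) = - (\frac{5}{2} + \frac{21}{13}) = \left(-1\right) \frac{107}{26} = - \frac{107}{26}$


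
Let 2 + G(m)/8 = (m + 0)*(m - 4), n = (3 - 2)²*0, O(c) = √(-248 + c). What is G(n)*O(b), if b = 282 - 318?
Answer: -32*I*√71 ≈ -269.64*I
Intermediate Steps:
b = -36
n = 0 (n = 1²*0 = 1*0 = 0)
G(m) = -16 + 8*m*(-4 + m) (G(m) = -16 + 8*((m + 0)*(m - 4)) = -16 + 8*(m*(-4 + m)) = -16 + 8*m*(-4 + m))
G(n)*O(b) = (-16 - 32*0 + 8*0²)*√(-248 - 36) = (-16 + 0 + 8*0)*√(-284) = (-16 + 0 + 0)*(2*I*√71) = -32*I*√71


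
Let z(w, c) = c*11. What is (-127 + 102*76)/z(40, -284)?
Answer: -7625/3124 ≈ -2.4408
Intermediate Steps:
z(w, c) = 11*c
(-127 + 102*76)/z(40, -284) = (-127 + 102*76)/((11*(-284))) = (-127 + 7752)/(-3124) = 7625*(-1/3124) = -7625/3124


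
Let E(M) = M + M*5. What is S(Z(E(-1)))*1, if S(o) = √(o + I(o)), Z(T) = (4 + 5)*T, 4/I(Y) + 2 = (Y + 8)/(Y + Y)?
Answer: 3*I*√45390/85 ≈ 7.5194*I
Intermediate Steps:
I(Y) = 4/(-2 + (8 + Y)/(2*Y)) (I(Y) = 4/(-2 + (Y + 8)/(Y + Y)) = 4/(-2 + (8 + Y)/((2*Y))) = 4/(-2 + (8 + Y)*(1/(2*Y))) = 4/(-2 + (8 + Y)/(2*Y)))
E(M) = 6*M (E(M) = M + 5*M = 6*M)
Z(T) = 9*T
S(o) = √(o - 8*o/(-8 + 3*o))
S(Z(E(-1)))*1 = √((9*(6*(-1)))*(-16 + 3*(9*(6*(-1))))/(-8 + 3*(9*(6*(-1)))))*1 = √((9*(-6))*(-16 + 3*(9*(-6)))/(-8 + 3*(9*(-6))))*1 = √(-54*(-16 + 3*(-54))/(-8 + 3*(-54)))*1 = √(-54*(-16 - 162)/(-8 - 162))*1 = √(-54*(-178)/(-170))*1 = √(-54*(-1/170)*(-178))*1 = √(-4806/85)*1 = (3*I*√45390/85)*1 = 3*I*√45390/85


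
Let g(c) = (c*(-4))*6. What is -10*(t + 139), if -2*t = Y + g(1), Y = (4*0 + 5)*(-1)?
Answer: -1535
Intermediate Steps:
Y = -5 (Y = (0 + 5)*(-1) = 5*(-1) = -5)
g(c) = -24*c (g(c) = -4*c*6 = -24*c)
t = 29/2 (t = -(-5 - 24*1)/2 = -(-5 - 24)/2 = -½*(-29) = 29/2 ≈ 14.500)
-10*(t + 139) = -10*(29/2 + 139) = -10*307/2 = -1535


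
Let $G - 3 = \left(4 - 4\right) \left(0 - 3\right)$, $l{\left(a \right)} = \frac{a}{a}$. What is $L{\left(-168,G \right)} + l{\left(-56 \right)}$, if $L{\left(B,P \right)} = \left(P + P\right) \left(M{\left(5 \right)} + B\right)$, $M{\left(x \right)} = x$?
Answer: $-977$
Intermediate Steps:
$l{\left(a \right)} = 1$
$G = 3$ ($G = 3 + \left(4 - 4\right) \left(0 - 3\right) = 3 + 0 \left(-3\right) = 3 + 0 = 3$)
$L{\left(B,P \right)} = 2 P \left(5 + B\right)$ ($L{\left(B,P \right)} = \left(P + P\right) \left(5 + B\right) = 2 P \left(5 + B\right)$)
$L{\left(-168,G \right)} + l{\left(-56 \right)} = 2 \cdot 3 \left(5 - 168\right) + 1 = 2 \cdot 3 \left(-163\right) + 1 = -978 + 1 = -977$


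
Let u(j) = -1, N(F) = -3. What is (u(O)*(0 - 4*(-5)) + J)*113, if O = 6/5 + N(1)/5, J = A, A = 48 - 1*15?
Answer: 1469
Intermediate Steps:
A = 33 (A = 48 - 15 = 33)
J = 33
O = 3/5 (O = 6/5 - 3/5 = 3/5 ≈ 0.60000)
(u(O)*(0 - 4*(-5)) + J)*113 = (-(0 - 4*(-5)) + 33)*113 = (-(0 + 20) + 33)*113 = (-1*20 + 33)*113 = (-20 + 33)*113 = 13*113 = 1469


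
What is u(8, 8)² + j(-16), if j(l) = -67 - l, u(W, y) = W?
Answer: 13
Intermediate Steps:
u(8, 8)² + j(-16) = 8² + (-67 - 1*(-16)) = 64 + (-67 + 16) = 64 - 51 = 13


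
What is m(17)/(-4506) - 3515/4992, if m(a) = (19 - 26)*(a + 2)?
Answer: -2529109/3748992 ≈ -0.67461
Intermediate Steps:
m(a) = -14 - 7*a (m(a) = -7*(2 + a) = -14 - 7*a)
m(17)/(-4506) - 3515/4992 = (-14 - 7*17)/(-4506) - 3515/4992 = (-14 - 119)*(-1/4506) - 3515*1/4992 = -133*(-1/4506) - 3515/4992 = 133/4506 - 3515/4992 = -2529109/3748992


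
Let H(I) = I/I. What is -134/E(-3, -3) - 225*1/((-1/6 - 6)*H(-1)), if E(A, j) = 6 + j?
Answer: -908/111 ≈ -8.1802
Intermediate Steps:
H(I) = 1
-134/E(-3, -3) - 225*1/((-1/6 - 6)*H(-1)) = -134/(6 - 3) - 225/(-1/6 - 6) = -134/3 - 225/(-1*⅙ - 6) = -134*⅓ - 225/(-⅙ - 6) = -134/3 - 225/((-37/6*1)) = -134/3 - 225/(-37/6) = -134/3 - 225*(-6/37) = -134/3 + 1350/37 = -908/111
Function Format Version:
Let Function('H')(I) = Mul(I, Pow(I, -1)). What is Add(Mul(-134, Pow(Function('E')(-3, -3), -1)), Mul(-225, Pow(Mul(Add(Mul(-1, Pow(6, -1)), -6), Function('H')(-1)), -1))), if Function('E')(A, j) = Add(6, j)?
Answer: Rational(-908, 111) ≈ -8.1802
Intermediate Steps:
Function('H')(I) = 1
Add(Mul(-134, Pow(Function('E')(-3, -3), -1)), Mul(-225, Pow(Mul(Add(Mul(-1, Pow(6, -1)), -6), Function('H')(-1)), -1))) = Add(Mul(-134, Pow(Add(6, -3), -1)), Mul(-225, Pow(Mul(Add(Mul(-1, Pow(6, -1)), -6), 1), -1))) = Add(Mul(-134, Pow(3, -1)), Mul(-225, Pow(Mul(Add(Mul(-1, Rational(1, 6)), -6), 1), -1))) = Add(Mul(-134, Rational(1, 3)), Mul(-225, Pow(Mul(Add(Rational(-1, 6), -6), 1), -1))) = Add(Rational(-134, 3), Mul(-225, Pow(Mul(Rational(-37, 6), 1), -1))) = Add(Rational(-134, 3), Mul(-225, Pow(Rational(-37, 6), -1))) = Add(Rational(-134, 3), Mul(-225, Rational(-6, 37))) = Add(Rational(-134, 3), Rational(1350, 37)) = Rational(-908, 111)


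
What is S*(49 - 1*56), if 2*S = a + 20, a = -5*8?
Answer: 70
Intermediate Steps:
a = -40
S = -10 (S = (-40 + 20)/2 = (1/2)*(-20) = -10)
S*(49 - 1*56) = -10*(49 - 1*56) = -10*(49 - 56) = -10*(-7) = 70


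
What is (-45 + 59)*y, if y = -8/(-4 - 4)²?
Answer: -7/4 ≈ -1.7500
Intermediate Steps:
y = -⅛ (y = -8/((-8)²) = -8/64 = -8*1/64 = -⅛ ≈ -0.12500)
(-45 + 59)*y = (-45 + 59)*(-⅛) = 14*(-⅛) = -7/4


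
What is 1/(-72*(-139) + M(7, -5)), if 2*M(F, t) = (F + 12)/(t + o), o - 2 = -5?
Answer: 16/160109 ≈ 9.9932e-5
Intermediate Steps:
o = -3 (o = 2 - 5 = -3)
M(F, t) = (12 + F)/(2*(-3 + t)) (M(F, t) = ((F + 12)/(t - 3))/2 = ((12 + F)/(-3 + t))/2 = (12 + F)/(2*(-3 + t)))
1/(-72*(-139) + M(7, -5)) = 1/(-72*(-139) + (12 + 7)/(2*(-3 - 5))) = 1/(10008 + (½)*19/(-8)) = 1/(10008 + (½)*(-⅛)*19) = 1/(10008 - 19/16) = 1/(160109/16) = 16/160109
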